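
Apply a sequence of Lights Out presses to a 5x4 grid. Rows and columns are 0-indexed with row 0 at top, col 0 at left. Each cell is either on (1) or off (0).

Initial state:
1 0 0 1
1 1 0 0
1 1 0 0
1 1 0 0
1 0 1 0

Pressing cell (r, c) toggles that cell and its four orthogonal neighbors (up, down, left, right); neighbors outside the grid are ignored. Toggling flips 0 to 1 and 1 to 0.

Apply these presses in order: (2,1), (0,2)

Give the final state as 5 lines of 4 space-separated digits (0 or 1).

After press 1 at (2,1):
1 0 0 1
1 0 0 0
0 0 1 0
1 0 0 0
1 0 1 0

After press 2 at (0,2):
1 1 1 0
1 0 1 0
0 0 1 0
1 0 0 0
1 0 1 0

Answer: 1 1 1 0
1 0 1 0
0 0 1 0
1 0 0 0
1 0 1 0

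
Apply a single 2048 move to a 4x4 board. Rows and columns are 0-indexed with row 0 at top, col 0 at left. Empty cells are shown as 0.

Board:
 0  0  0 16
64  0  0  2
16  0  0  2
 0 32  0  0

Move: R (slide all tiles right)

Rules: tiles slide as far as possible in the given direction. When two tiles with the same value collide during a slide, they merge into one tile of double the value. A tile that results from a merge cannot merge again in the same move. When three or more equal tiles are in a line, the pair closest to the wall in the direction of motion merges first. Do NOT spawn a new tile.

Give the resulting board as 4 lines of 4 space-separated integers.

Answer:  0  0  0 16
 0  0 64  2
 0  0 16  2
 0  0  0 32

Derivation:
Slide right:
row 0: [0, 0, 0, 16] -> [0, 0, 0, 16]
row 1: [64, 0, 0, 2] -> [0, 0, 64, 2]
row 2: [16, 0, 0, 2] -> [0, 0, 16, 2]
row 3: [0, 32, 0, 0] -> [0, 0, 0, 32]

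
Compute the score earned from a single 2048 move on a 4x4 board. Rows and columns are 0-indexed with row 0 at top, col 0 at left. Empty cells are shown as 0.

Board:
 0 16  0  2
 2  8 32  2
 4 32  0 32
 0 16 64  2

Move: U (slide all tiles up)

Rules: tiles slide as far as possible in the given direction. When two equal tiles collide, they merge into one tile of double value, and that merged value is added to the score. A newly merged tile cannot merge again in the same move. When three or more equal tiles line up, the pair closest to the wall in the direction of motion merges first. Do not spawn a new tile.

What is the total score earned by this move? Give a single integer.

Answer: 4

Derivation:
Slide up:
col 0: [0, 2, 4, 0] -> [2, 4, 0, 0]  score +0 (running 0)
col 1: [16, 8, 32, 16] -> [16, 8, 32, 16]  score +0 (running 0)
col 2: [0, 32, 0, 64] -> [32, 64, 0, 0]  score +0 (running 0)
col 3: [2, 2, 32, 2] -> [4, 32, 2, 0]  score +4 (running 4)
Board after move:
 2 16 32  4
 4  8 64 32
 0 32  0  2
 0 16  0  0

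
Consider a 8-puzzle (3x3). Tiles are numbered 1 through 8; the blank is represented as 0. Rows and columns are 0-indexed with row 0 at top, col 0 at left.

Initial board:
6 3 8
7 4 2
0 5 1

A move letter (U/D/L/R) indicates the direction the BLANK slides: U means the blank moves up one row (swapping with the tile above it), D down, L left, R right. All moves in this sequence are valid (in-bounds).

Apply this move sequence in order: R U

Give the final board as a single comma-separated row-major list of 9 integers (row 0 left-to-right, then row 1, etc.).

After move 1 (R):
6 3 8
7 4 2
5 0 1

After move 2 (U):
6 3 8
7 0 2
5 4 1

Answer: 6, 3, 8, 7, 0, 2, 5, 4, 1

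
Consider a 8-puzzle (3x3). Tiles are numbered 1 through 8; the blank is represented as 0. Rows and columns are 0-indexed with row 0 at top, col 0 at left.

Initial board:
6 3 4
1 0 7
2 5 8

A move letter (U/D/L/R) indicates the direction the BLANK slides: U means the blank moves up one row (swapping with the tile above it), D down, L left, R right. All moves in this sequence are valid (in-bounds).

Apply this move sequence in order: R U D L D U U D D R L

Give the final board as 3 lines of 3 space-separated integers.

Answer: 6 3 4
1 5 7
2 0 8

Derivation:
After move 1 (R):
6 3 4
1 7 0
2 5 8

After move 2 (U):
6 3 0
1 7 4
2 5 8

After move 3 (D):
6 3 4
1 7 0
2 5 8

After move 4 (L):
6 3 4
1 0 7
2 5 8

After move 5 (D):
6 3 4
1 5 7
2 0 8

After move 6 (U):
6 3 4
1 0 7
2 5 8

After move 7 (U):
6 0 4
1 3 7
2 5 8

After move 8 (D):
6 3 4
1 0 7
2 5 8

After move 9 (D):
6 3 4
1 5 7
2 0 8

After move 10 (R):
6 3 4
1 5 7
2 8 0

After move 11 (L):
6 3 4
1 5 7
2 0 8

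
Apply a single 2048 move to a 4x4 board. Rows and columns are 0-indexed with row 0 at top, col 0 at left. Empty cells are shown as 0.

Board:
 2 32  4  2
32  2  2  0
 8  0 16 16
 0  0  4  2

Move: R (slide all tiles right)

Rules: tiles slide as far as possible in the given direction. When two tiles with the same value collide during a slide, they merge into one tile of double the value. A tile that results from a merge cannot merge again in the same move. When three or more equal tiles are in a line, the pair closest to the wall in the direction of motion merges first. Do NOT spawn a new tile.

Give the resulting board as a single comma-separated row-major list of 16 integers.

Slide right:
row 0: [2, 32, 4, 2] -> [2, 32, 4, 2]
row 1: [32, 2, 2, 0] -> [0, 0, 32, 4]
row 2: [8, 0, 16, 16] -> [0, 0, 8, 32]
row 3: [0, 0, 4, 2] -> [0, 0, 4, 2]

Answer: 2, 32, 4, 2, 0, 0, 32, 4, 0, 0, 8, 32, 0, 0, 4, 2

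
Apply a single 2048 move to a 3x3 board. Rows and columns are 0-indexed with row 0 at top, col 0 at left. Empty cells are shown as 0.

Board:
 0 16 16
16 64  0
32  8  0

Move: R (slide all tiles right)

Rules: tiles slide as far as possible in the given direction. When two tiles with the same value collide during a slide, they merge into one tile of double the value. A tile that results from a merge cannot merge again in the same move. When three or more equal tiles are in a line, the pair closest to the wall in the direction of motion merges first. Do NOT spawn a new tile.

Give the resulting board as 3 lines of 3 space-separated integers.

Slide right:
row 0: [0, 16, 16] -> [0, 0, 32]
row 1: [16, 64, 0] -> [0, 16, 64]
row 2: [32, 8, 0] -> [0, 32, 8]

Answer:  0  0 32
 0 16 64
 0 32  8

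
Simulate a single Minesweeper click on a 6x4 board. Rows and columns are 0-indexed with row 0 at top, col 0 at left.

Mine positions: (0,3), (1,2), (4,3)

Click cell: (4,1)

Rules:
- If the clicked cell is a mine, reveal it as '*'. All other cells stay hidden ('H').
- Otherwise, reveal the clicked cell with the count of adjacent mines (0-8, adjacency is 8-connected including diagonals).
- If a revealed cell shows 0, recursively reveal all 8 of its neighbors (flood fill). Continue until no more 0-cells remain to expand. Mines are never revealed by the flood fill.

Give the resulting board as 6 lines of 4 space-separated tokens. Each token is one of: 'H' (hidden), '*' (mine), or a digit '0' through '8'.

0 1 H H
0 1 H H
0 1 1 H
0 0 1 H
0 0 1 H
0 0 1 H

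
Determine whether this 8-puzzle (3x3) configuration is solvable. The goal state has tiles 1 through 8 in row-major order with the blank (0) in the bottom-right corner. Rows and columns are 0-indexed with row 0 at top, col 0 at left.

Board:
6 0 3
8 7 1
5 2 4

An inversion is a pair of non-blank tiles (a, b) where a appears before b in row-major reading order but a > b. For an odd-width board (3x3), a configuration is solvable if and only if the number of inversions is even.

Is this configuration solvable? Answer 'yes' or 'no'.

Answer: yes

Derivation:
Inversions (pairs i<j in row-major order where tile[i] > tile[j] > 0): 18
18 is even, so the puzzle is solvable.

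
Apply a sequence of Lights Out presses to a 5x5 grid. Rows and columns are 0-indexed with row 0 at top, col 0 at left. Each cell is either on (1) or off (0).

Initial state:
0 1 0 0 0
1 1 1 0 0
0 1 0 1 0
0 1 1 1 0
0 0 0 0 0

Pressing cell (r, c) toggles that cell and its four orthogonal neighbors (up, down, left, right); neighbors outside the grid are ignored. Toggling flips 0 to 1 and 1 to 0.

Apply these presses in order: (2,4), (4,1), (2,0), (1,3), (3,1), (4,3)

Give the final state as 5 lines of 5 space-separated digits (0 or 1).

Answer: 0 1 0 1 0
0 1 0 1 0
1 1 0 1 1
0 1 0 0 1
1 0 0 1 1

Derivation:
After press 1 at (2,4):
0 1 0 0 0
1 1 1 0 1
0 1 0 0 1
0 1 1 1 1
0 0 0 0 0

After press 2 at (4,1):
0 1 0 0 0
1 1 1 0 1
0 1 0 0 1
0 0 1 1 1
1 1 1 0 0

After press 3 at (2,0):
0 1 0 0 0
0 1 1 0 1
1 0 0 0 1
1 0 1 1 1
1 1 1 0 0

After press 4 at (1,3):
0 1 0 1 0
0 1 0 1 0
1 0 0 1 1
1 0 1 1 1
1 1 1 0 0

After press 5 at (3,1):
0 1 0 1 0
0 1 0 1 0
1 1 0 1 1
0 1 0 1 1
1 0 1 0 0

After press 6 at (4,3):
0 1 0 1 0
0 1 0 1 0
1 1 0 1 1
0 1 0 0 1
1 0 0 1 1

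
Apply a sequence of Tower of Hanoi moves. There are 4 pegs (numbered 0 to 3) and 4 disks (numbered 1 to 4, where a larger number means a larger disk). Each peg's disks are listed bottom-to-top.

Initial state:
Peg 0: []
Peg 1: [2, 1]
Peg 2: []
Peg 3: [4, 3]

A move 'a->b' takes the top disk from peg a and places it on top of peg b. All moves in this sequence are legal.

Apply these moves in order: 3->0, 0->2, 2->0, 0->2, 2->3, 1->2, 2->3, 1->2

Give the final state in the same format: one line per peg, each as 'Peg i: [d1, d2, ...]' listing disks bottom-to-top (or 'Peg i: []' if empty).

Answer: Peg 0: []
Peg 1: []
Peg 2: [2]
Peg 3: [4, 3, 1]

Derivation:
After move 1 (3->0):
Peg 0: [3]
Peg 1: [2, 1]
Peg 2: []
Peg 3: [4]

After move 2 (0->2):
Peg 0: []
Peg 1: [2, 1]
Peg 2: [3]
Peg 3: [4]

After move 3 (2->0):
Peg 0: [3]
Peg 1: [2, 1]
Peg 2: []
Peg 3: [4]

After move 4 (0->2):
Peg 0: []
Peg 1: [2, 1]
Peg 2: [3]
Peg 3: [4]

After move 5 (2->3):
Peg 0: []
Peg 1: [2, 1]
Peg 2: []
Peg 3: [4, 3]

After move 6 (1->2):
Peg 0: []
Peg 1: [2]
Peg 2: [1]
Peg 3: [4, 3]

After move 7 (2->3):
Peg 0: []
Peg 1: [2]
Peg 2: []
Peg 3: [4, 3, 1]

After move 8 (1->2):
Peg 0: []
Peg 1: []
Peg 2: [2]
Peg 3: [4, 3, 1]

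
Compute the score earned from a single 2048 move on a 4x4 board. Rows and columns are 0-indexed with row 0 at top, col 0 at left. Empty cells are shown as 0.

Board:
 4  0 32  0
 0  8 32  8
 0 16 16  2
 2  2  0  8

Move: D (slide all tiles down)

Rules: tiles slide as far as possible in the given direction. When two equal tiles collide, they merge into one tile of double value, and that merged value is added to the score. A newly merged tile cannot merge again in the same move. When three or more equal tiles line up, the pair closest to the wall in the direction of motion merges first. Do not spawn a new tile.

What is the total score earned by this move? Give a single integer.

Slide down:
col 0: [4, 0, 0, 2] -> [0, 0, 4, 2]  score +0 (running 0)
col 1: [0, 8, 16, 2] -> [0, 8, 16, 2]  score +0 (running 0)
col 2: [32, 32, 16, 0] -> [0, 0, 64, 16]  score +64 (running 64)
col 3: [0, 8, 2, 8] -> [0, 8, 2, 8]  score +0 (running 64)
Board after move:
 0  0  0  0
 0  8  0  8
 4 16 64  2
 2  2 16  8

Answer: 64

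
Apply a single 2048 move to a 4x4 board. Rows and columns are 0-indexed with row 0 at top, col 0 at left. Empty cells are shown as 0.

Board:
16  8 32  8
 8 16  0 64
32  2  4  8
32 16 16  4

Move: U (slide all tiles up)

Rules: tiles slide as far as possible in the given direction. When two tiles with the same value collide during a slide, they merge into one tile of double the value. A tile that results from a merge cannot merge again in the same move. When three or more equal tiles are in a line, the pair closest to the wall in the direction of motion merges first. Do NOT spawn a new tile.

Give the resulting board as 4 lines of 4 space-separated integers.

Slide up:
col 0: [16, 8, 32, 32] -> [16, 8, 64, 0]
col 1: [8, 16, 2, 16] -> [8, 16, 2, 16]
col 2: [32, 0, 4, 16] -> [32, 4, 16, 0]
col 3: [8, 64, 8, 4] -> [8, 64, 8, 4]

Answer: 16  8 32  8
 8 16  4 64
64  2 16  8
 0 16  0  4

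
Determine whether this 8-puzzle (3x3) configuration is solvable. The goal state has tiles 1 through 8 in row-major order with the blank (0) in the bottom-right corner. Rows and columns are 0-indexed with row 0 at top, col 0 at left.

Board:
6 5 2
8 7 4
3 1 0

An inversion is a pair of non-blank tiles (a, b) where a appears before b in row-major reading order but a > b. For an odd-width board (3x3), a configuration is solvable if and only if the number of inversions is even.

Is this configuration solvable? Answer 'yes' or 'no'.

Inversions (pairs i<j in row-major order where tile[i] > tile[j] > 0): 20
20 is even, so the puzzle is solvable.

Answer: yes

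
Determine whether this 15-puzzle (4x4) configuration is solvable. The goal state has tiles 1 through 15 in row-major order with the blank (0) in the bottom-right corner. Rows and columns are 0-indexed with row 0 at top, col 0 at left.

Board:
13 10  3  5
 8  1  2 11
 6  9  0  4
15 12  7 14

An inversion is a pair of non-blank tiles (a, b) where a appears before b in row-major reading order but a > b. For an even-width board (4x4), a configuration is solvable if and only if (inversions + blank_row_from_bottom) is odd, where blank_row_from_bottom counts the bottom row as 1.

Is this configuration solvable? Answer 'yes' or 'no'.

Inversions: 42
Blank is in row 2 (0-indexed from top), which is row 2 counting from the bottom (bottom = 1).
42 + 2 = 44, which is even, so the puzzle is not solvable.

Answer: no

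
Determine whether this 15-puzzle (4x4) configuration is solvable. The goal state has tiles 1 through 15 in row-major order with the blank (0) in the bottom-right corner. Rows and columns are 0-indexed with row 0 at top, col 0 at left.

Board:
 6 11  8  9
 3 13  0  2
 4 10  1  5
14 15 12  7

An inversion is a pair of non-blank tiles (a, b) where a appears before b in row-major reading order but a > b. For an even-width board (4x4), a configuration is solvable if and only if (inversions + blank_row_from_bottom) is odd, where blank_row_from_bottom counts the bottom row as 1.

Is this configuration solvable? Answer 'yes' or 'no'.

Answer: no

Derivation:
Inversions: 45
Blank is in row 1 (0-indexed from top), which is row 3 counting from the bottom (bottom = 1).
45 + 3 = 48, which is even, so the puzzle is not solvable.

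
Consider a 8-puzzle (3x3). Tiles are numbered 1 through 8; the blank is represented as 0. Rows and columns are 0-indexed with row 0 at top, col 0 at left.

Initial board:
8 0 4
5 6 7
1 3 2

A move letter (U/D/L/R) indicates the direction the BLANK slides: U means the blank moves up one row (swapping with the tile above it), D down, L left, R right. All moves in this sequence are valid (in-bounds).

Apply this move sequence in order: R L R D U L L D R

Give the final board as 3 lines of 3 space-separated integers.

After move 1 (R):
8 4 0
5 6 7
1 3 2

After move 2 (L):
8 0 4
5 6 7
1 3 2

After move 3 (R):
8 4 0
5 6 7
1 3 2

After move 4 (D):
8 4 7
5 6 0
1 3 2

After move 5 (U):
8 4 0
5 6 7
1 3 2

After move 6 (L):
8 0 4
5 6 7
1 3 2

After move 7 (L):
0 8 4
5 6 7
1 3 2

After move 8 (D):
5 8 4
0 6 7
1 3 2

After move 9 (R):
5 8 4
6 0 7
1 3 2

Answer: 5 8 4
6 0 7
1 3 2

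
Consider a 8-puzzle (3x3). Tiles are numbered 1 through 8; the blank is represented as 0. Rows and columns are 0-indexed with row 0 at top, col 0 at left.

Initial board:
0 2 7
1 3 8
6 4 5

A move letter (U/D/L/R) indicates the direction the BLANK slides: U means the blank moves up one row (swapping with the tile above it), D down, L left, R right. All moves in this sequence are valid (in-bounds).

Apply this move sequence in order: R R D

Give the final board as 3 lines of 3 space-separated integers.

After move 1 (R):
2 0 7
1 3 8
6 4 5

After move 2 (R):
2 7 0
1 3 8
6 4 5

After move 3 (D):
2 7 8
1 3 0
6 4 5

Answer: 2 7 8
1 3 0
6 4 5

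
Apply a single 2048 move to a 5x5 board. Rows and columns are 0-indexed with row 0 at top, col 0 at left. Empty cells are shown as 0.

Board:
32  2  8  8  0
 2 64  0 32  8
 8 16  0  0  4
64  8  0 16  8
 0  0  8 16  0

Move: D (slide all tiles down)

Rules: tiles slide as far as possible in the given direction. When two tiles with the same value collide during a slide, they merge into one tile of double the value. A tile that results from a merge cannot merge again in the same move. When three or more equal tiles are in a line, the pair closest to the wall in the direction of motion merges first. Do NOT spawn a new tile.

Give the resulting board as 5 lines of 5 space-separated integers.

Answer:  0  0  0  0  0
32  2  0  0  0
 2 64  0  8  8
 8 16  0 32  4
64  8 16 32  8

Derivation:
Slide down:
col 0: [32, 2, 8, 64, 0] -> [0, 32, 2, 8, 64]
col 1: [2, 64, 16, 8, 0] -> [0, 2, 64, 16, 8]
col 2: [8, 0, 0, 0, 8] -> [0, 0, 0, 0, 16]
col 3: [8, 32, 0, 16, 16] -> [0, 0, 8, 32, 32]
col 4: [0, 8, 4, 8, 0] -> [0, 0, 8, 4, 8]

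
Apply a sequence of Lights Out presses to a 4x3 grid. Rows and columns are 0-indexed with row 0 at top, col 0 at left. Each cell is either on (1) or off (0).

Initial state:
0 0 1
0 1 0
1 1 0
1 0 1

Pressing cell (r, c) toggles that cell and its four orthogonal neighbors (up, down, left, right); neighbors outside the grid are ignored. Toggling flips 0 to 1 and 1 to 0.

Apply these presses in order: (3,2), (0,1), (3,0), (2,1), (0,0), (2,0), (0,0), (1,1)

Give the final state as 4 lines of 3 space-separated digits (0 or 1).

Answer: 1 0 0
0 0 1
0 0 0
1 1 0

Derivation:
After press 1 at (3,2):
0 0 1
0 1 0
1 1 1
1 1 0

After press 2 at (0,1):
1 1 0
0 0 0
1 1 1
1 1 0

After press 3 at (3,0):
1 1 0
0 0 0
0 1 1
0 0 0

After press 4 at (2,1):
1 1 0
0 1 0
1 0 0
0 1 0

After press 5 at (0,0):
0 0 0
1 1 0
1 0 0
0 1 0

After press 6 at (2,0):
0 0 0
0 1 0
0 1 0
1 1 0

After press 7 at (0,0):
1 1 0
1 1 0
0 1 0
1 1 0

After press 8 at (1,1):
1 0 0
0 0 1
0 0 0
1 1 0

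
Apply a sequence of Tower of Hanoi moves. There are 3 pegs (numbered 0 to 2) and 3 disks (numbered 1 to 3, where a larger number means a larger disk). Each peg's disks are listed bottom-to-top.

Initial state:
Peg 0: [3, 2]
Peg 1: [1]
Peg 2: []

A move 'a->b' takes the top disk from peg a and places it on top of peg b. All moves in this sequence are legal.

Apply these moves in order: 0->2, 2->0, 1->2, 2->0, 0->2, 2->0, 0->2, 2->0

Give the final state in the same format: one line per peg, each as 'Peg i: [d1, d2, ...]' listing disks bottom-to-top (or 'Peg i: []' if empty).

After move 1 (0->2):
Peg 0: [3]
Peg 1: [1]
Peg 2: [2]

After move 2 (2->0):
Peg 0: [3, 2]
Peg 1: [1]
Peg 2: []

After move 3 (1->2):
Peg 0: [3, 2]
Peg 1: []
Peg 2: [1]

After move 4 (2->0):
Peg 0: [3, 2, 1]
Peg 1: []
Peg 2: []

After move 5 (0->2):
Peg 0: [3, 2]
Peg 1: []
Peg 2: [1]

After move 6 (2->0):
Peg 0: [3, 2, 1]
Peg 1: []
Peg 2: []

After move 7 (0->2):
Peg 0: [3, 2]
Peg 1: []
Peg 2: [1]

After move 8 (2->0):
Peg 0: [3, 2, 1]
Peg 1: []
Peg 2: []

Answer: Peg 0: [3, 2, 1]
Peg 1: []
Peg 2: []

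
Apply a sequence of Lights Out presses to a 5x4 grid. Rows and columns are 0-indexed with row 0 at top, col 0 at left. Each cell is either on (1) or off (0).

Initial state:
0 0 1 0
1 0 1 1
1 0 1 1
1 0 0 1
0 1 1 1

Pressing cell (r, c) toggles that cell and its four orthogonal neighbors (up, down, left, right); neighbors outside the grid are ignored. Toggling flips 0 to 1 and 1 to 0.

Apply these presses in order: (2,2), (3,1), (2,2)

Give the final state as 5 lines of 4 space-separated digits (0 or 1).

Answer: 0 0 1 0
1 0 1 1
1 1 1 1
0 1 1 1
0 0 1 1

Derivation:
After press 1 at (2,2):
0 0 1 0
1 0 0 1
1 1 0 0
1 0 1 1
0 1 1 1

After press 2 at (3,1):
0 0 1 0
1 0 0 1
1 0 0 0
0 1 0 1
0 0 1 1

After press 3 at (2,2):
0 0 1 0
1 0 1 1
1 1 1 1
0 1 1 1
0 0 1 1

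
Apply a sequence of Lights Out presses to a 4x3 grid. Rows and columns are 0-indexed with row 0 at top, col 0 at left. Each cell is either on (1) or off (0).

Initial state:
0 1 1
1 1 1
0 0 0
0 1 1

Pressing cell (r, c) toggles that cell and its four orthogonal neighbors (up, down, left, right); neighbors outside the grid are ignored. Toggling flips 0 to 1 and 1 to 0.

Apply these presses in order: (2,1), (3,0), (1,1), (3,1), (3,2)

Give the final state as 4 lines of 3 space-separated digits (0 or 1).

After press 1 at (2,1):
0 1 1
1 0 1
1 1 1
0 0 1

After press 2 at (3,0):
0 1 1
1 0 1
0 1 1
1 1 1

After press 3 at (1,1):
0 0 1
0 1 0
0 0 1
1 1 1

After press 4 at (3,1):
0 0 1
0 1 0
0 1 1
0 0 0

After press 5 at (3,2):
0 0 1
0 1 0
0 1 0
0 1 1

Answer: 0 0 1
0 1 0
0 1 0
0 1 1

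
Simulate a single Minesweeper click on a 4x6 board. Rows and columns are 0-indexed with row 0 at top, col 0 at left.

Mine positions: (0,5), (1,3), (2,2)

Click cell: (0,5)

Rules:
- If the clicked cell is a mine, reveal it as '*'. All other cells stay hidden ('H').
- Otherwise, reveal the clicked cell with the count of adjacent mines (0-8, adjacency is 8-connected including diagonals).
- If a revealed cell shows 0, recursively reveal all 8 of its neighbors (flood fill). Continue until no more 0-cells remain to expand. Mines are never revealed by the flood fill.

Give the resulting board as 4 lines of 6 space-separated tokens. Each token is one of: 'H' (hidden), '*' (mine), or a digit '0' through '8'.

H H H H H *
H H H H H H
H H H H H H
H H H H H H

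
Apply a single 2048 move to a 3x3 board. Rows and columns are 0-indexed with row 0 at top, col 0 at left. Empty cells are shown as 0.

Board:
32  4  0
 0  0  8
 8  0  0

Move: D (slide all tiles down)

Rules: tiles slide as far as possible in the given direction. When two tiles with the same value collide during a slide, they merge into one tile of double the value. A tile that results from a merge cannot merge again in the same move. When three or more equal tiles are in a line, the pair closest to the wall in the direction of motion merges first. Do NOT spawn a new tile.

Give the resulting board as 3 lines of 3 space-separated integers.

Answer:  0  0  0
32  0  0
 8  4  8

Derivation:
Slide down:
col 0: [32, 0, 8] -> [0, 32, 8]
col 1: [4, 0, 0] -> [0, 0, 4]
col 2: [0, 8, 0] -> [0, 0, 8]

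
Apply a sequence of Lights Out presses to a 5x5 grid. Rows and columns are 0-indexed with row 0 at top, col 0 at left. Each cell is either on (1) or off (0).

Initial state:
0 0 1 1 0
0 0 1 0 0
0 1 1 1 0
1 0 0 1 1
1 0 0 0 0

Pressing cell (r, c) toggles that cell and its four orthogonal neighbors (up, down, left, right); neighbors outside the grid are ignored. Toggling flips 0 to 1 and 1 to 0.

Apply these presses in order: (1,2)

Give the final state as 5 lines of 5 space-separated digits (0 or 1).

Answer: 0 0 0 1 0
0 1 0 1 0
0 1 0 1 0
1 0 0 1 1
1 0 0 0 0

Derivation:
After press 1 at (1,2):
0 0 0 1 0
0 1 0 1 0
0 1 0 1 0
1 0 0 1 1
1 0 0 0 0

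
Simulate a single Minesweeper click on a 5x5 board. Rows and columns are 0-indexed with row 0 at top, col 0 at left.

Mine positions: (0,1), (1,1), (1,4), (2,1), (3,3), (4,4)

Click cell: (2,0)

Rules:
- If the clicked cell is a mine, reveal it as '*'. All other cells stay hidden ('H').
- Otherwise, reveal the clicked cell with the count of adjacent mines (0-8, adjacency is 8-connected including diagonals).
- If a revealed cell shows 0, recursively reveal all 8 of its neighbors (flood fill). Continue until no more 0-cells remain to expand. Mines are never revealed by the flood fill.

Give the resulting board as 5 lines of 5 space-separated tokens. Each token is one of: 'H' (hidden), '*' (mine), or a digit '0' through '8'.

H H H H H
H H H H H
2 H H H H
H H H H H
H H H H H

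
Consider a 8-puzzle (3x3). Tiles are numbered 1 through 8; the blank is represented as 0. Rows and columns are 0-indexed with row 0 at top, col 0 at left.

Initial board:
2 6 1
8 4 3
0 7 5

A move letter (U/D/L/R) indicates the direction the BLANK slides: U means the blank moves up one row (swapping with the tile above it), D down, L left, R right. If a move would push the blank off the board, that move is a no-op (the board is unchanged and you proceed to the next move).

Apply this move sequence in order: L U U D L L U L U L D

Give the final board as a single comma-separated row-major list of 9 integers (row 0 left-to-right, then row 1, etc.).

Answer: 2, 6, 1, 0, 4, 3, 8, 7, 5

Derivation:
After move 1 (L):
2 6 1
8 4 3
0 7 5

After move 2 (U):
2 6 1
0 4 3
8 7 5

After move 3 (U):
0 6 1
2 4 3
8 7 5

After move 4 (D):
2 6 1
0 4 3
8 7 5

After move 5 (L):
2 6 1
0 4 3
8 7 5

After move 6 (L):
2 6 1
0 4 3
8 7 5

After move 7 (U):
0 6 1
2 4 3
8 7 5

After move 8 (L):
0 6 1
2 4 3
8 7 5

After move 9 (U):
0 6 1
2 4 3
8 7 5

After move 10 (L):
0 6 1
2 4 3
8 7 5

After move 11 (D):
2 6 1
0 4 3
8 7 5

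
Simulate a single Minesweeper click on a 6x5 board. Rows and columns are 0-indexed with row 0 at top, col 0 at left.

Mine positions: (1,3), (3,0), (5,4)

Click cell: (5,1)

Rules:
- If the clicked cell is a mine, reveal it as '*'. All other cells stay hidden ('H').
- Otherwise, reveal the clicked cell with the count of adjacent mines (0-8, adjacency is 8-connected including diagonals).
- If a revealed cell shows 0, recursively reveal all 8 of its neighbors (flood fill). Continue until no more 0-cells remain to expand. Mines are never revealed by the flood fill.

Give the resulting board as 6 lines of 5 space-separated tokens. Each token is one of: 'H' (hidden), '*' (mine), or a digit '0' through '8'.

H H H H H
H H H H H
H 1 1 1 1
H 1 0 0 0
1 1 0 1 1
0 0 0 1 H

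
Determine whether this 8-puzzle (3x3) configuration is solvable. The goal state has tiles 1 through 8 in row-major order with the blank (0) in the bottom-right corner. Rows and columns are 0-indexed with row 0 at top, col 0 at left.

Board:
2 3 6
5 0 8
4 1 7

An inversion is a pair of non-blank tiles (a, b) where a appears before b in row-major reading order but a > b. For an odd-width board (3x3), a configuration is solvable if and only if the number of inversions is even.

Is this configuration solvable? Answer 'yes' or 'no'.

Inversions (pairs i<j in row-major order where tile[i] > tile[j] > 0): 11
11 is odd, so the puzzle is not solvable.

Answer: no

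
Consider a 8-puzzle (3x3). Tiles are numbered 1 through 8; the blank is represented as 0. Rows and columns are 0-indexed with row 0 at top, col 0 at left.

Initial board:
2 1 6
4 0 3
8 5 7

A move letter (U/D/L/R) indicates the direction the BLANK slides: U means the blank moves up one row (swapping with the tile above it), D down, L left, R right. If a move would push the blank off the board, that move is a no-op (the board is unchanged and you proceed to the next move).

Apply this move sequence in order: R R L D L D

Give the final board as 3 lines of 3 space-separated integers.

Answer: 2 1 6
4 5 3
0 8 7

Derivation:
After move 1 (R):
2 1 6
4 3 0
8 5 7

After move 2 (R):
2 1 6
4 3 0
8 5 7

After move 3 (L):
2 1 6
4 0 3
8 5 7

After move 4 (D):
2 1 6
4 5 3
8 0 7

After move 5 (L):
2 1 6
4 5 3
0 8 7

After move 6 (D):
2 1 6
4 5 3
0 8 7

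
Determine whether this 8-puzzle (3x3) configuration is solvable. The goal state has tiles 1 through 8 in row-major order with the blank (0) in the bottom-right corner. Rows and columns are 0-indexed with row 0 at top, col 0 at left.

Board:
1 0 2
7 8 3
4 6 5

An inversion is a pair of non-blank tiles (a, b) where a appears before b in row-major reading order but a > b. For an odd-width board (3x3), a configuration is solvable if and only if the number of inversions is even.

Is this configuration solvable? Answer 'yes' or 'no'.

Inversions (pairs i<j in row-major order where tile[i] > tile[j] > 0): 9
9 is odd, so the puzzle is not solvable.

Answer: no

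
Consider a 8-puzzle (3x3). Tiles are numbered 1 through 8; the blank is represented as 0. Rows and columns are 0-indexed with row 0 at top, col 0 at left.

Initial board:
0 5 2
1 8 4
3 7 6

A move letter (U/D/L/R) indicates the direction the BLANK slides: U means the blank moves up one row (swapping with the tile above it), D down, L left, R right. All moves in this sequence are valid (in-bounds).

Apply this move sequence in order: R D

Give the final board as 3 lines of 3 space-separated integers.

After move 1 (R):
5 0 2
1 8 4
3 7 6

After move 2 (D):
5 8 2
1 0 4
3 7 6

Answer: 5 8 2
1 0 4
3 7 6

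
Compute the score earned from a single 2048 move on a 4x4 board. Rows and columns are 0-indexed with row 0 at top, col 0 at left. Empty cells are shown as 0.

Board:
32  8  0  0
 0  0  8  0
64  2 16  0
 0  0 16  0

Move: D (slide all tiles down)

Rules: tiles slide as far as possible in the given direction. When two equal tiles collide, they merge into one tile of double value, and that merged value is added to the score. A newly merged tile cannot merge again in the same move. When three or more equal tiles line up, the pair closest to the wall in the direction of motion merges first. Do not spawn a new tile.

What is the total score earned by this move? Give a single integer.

Slide down:
col 0: [32, 0, 64, 0] -> [0, 0, 32, 64]  score +0 (running 0)
col 1: [8, 0, 2, 0] -> [0, 0, 8, 2]  score +0 (running 0)
col 2: [0, 8, 16, 16] -> [0, 0, 8, 32]  score +32 (running 32)
col 3: [0, 0, 0, 0] -> [0, 0, 0, 0]  score +0 (running 32)
Board after move:
 0  0  0  0
 0  0  0  0
32  8  8  0
64  2 32  0

Answer: 32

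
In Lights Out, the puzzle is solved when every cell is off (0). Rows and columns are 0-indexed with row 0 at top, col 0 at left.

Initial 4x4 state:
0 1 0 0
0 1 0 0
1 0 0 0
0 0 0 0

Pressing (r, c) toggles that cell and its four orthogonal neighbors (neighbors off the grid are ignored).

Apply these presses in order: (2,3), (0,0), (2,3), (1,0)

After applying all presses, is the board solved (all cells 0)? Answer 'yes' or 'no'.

Answer: yes

Derivation:
After press 1 at (2,3):
0 1 0 0
0 1 0 1
1 0 1 1
0 0 0 1

After press 2 at (0,0):
1 0 0 0
1 1 0 1
1 0 1 1
0 0 0 1

After press 3 at (2,3):
1 0 0 0
1 1 0 0
1 0 0 0
0 0 0 0

After press 4 at (1,0):
0 0 0 0
0 0 0 0
0 0 0 0
0 0 0 0

Lights still on: 0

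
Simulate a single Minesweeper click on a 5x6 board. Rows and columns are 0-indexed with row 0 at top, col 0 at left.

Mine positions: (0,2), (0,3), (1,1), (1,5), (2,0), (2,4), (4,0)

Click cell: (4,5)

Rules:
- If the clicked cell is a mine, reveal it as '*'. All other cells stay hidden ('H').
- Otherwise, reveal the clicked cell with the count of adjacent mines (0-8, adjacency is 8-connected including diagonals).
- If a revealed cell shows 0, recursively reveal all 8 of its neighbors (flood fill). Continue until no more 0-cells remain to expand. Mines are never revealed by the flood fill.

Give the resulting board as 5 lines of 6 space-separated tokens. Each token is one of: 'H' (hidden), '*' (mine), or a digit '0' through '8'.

H H H H H H
H H H H H H
H 2 1 1 H H
H 2 0 1 1 1
H 1 0 0 0 0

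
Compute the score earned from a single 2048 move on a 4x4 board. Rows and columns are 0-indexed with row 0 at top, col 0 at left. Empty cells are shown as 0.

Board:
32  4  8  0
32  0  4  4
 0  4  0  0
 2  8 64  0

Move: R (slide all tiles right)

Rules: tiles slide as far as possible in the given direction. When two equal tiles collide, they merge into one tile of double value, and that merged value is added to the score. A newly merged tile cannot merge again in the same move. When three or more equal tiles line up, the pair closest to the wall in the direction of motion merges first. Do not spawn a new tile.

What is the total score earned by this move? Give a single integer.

Answer: 8

Derivation:
Slide right:
row 0: [32, 4, 8, 0] -> [0, 32, 4, 8]  score +0 (running 0)
row 1: [32, 0, 4, 4] -> [0, 0, 32, 8]  score +8 (running 8)
row 2: [0, 4, 0, 0] -> [0, 0, 0, 4]  score +0 (running 8)
row 3: [2, 8, 64, 0] -> [0, 2, 8, 64]  score +0 (running 8)
Board after move:
 0 32  4  8
 0  0 32  8
 0  0  0  4
 0  2  8 64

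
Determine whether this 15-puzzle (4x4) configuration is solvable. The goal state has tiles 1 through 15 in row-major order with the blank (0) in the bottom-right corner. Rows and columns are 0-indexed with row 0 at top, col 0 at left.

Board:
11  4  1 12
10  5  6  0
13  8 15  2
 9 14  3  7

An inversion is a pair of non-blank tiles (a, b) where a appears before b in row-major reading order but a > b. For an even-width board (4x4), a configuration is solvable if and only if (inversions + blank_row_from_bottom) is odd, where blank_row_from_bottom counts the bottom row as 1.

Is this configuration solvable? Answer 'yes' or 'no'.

Inversions: 49
Blank is in row 1 (0-indexed from top), which is row 3 counting from the bottom (bottom = 1).
49 + 3 = 52, which is even, so the puzzle is not solvable.

Answer: no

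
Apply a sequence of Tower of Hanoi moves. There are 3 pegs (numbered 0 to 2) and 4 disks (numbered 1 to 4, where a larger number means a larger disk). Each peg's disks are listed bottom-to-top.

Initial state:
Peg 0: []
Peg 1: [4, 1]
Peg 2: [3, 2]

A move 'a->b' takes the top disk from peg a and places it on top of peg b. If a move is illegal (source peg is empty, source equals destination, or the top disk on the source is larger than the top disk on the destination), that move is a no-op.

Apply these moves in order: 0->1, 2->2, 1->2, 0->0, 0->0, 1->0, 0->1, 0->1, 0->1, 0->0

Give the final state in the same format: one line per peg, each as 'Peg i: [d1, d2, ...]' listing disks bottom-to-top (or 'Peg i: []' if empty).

Answer: Peg 0: []
Peg 1: [4]
Peg 2: [3, 2, 1]

Derivation:
After move 1 (0->1):
Peg 0: []
Peg 1: [4, 1]
Peg 2: [3, 2]

After move 2 (2->2):
Peg 0: []
Peg 1: [4, 1]
Peg 2: [3, 2]

After move 3 (1->2):
Peg 0: []
Peg 1: [4]
Peg 2: [3, 2, 1]

After move 4 (0->0):
Peg 0: []
Peg 1: [4]
Peg 2: [3, 2, 1]

After move 5 (0->0):
Peg 0: []
Peg 1: [4]
Peg 2: [3, 2, 1]

After move 6 (1->0):
Peg 0: [4]
Peg 1: []
Peg 2: [3, 2, 1]

After move 7 (0->1):
Peg 0: []
Peg 1: [4]
Peg 2: [3, 2, 1]

After move 8 (0->1):
Peg 0: []
Peg 1: [4]
Peg 2: [3, 2, 1]

After move 9 (0->1):
Peg 0: []
Peg 1: [4]
Peg 2: [3, 2, 1]

After move 10 (0->0):
Peg 0: []
Peg 1: [4]
Peg 2: [3, 2, 1]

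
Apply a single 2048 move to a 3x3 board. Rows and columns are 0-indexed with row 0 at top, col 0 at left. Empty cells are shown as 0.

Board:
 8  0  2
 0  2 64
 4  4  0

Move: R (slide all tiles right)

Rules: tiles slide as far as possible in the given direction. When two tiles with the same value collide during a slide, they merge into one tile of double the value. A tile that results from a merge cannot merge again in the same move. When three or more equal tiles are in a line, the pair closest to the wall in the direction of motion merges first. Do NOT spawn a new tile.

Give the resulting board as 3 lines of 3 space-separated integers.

Slide right:
row 0: [8, 0, 2] -> [0, 8, 2]
row 1: [0, 2, 64] -> [0, 2, 64]
row 2: [4, 4, 0] -> [0, 0, 8]

Answer:  0  8  2
 0  2 64
 0  0  8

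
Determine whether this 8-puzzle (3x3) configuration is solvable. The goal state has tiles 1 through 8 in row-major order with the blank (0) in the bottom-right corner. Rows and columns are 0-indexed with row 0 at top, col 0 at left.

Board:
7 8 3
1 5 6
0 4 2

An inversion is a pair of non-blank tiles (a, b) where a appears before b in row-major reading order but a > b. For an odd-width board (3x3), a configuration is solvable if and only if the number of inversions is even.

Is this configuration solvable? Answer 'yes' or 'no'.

Inversions (pairs i<j in row-major order where tile[i] > tile[j] > 0): 19
19 is odd, so the puzzle is not solvable.

Answer: no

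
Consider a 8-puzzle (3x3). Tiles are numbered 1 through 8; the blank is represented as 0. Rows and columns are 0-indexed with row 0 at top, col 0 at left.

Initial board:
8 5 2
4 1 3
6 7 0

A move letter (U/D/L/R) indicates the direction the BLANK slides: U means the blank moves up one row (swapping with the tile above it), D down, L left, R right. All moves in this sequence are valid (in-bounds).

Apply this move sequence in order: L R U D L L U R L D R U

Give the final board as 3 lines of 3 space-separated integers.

After move 1 (L):
8 5 2
4 1 3
6 0 7

After move 2 (R):
8 5 2
4 1 3
6 7 0

After move 3 (U):
8 5 2
4 1 0
6 7 3

After move 4 (D):
8 5 2
4 1 3
6 7 0

After move 5 (L):
8 5 2
4 1 3
6 0 7

After move 6 (L):
8 5 2
4 1 3
0 6 7

After move 7 (U):
8 5 2
0 1 3
4 6 7

After move 8 (R):
8 5 2
1 0 3
4 6 7

After move 9 (L):
8 5 2
0 1 3
4 6 7

After move 10 (D):
8 5 2
4 1 3
0 6 7

After move 11 (R):
8 5 2
4 1 3
6 0 7

After move 12 (U):
8 5 2
4 0 3
6 1 7

Answer: 8 5 2
4 0 3
6 1 7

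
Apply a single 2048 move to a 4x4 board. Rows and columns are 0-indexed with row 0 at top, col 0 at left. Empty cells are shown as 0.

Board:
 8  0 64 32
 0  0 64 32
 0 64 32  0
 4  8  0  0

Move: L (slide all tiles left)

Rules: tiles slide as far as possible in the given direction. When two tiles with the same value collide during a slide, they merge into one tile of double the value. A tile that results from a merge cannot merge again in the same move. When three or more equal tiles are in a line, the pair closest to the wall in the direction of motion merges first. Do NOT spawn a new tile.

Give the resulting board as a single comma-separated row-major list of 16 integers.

Answer: 8, 64, 32, 0, 64, 32, 0, 0, 64, 32, 0, 0, 4, 8, 0, 0

Derivation:
Slide left:
row 0: [8, 0, 64, 32] -> [8, 64, 32, 0]
row 1: [0, 0, 64, 32] -> [64, 32, 0, 0]
row 2: [0, 64, 32, 0] -> [64, 32, 0, 0]
row 3: [4, 8, 0, 0] -> [4, 8, 0, 0]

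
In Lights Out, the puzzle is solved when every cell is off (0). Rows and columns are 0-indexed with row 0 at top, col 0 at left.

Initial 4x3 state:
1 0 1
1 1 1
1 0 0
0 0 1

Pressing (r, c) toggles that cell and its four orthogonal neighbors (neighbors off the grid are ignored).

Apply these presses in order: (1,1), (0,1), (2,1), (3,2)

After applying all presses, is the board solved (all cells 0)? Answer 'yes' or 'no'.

Answer: yes

Derivation:
After press 1 at (1,1):
1 1 1
0 0 0
1 1 0
0 0 1

After press 2 at (0,1):
0 0 0
0 1 0
1 1 0
0 0 1

After press 3 at (2,1):
0 0 0
0 0 0
0 0 1
0 1 1

After press 4 at (3,2):
0 0 0
0 0 0
0 0 0
0 0 0

Lights still on: 0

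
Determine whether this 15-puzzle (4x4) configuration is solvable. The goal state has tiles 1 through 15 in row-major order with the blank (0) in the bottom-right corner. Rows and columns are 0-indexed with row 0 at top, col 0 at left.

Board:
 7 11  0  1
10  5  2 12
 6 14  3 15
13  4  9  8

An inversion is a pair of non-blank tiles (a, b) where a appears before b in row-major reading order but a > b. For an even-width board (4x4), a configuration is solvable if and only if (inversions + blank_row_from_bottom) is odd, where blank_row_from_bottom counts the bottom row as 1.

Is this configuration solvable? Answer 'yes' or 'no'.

Inversions: 45
Blank is in row 0 (0-indexed from top), which is row 4 counting from the bottom (bottom = 1).
45 + 4 = 49, which is odd, so the puzzle is solvable.

Answer: yes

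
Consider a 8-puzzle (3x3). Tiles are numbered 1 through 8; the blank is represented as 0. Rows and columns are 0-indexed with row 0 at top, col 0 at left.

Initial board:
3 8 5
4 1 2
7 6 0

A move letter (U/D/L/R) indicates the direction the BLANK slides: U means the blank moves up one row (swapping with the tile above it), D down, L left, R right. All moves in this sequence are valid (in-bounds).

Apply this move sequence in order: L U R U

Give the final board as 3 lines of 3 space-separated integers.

Answer: 3 8 0
4 2 5
7 1 6

Derivation:
After move 1 (L):
3 8 5
4 1 2
7 0 6

After move 2 (U):
3 8 5
4 0 2
7 1 6

After move 3 (R):
3 8 5
4 2 0
7 1 6

After move 4 (U):
3 8 0
4 2 5
7 1 6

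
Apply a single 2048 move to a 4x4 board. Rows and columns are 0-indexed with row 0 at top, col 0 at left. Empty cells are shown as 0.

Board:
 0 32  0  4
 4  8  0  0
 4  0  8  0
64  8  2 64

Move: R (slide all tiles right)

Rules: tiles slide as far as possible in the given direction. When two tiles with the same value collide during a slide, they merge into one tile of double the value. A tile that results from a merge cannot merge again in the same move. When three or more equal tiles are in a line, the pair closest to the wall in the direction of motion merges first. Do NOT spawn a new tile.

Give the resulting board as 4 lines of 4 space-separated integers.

Slide right:
row 0: [0, 32, 0, 4] -> [0, 0, 32, 4]
row 1: [4, 8, 0, 0] -> [0, 0, 4, 8]
row 2: [4, 0, 8, 0] -> [0, 0, 4, 8]
row 3: [64, 8, 2, 64] -> [64, 8, 2, 64]

Answer:  0  0 32  4
 0  0  4  8
 0  0  4  8
64  8  2 64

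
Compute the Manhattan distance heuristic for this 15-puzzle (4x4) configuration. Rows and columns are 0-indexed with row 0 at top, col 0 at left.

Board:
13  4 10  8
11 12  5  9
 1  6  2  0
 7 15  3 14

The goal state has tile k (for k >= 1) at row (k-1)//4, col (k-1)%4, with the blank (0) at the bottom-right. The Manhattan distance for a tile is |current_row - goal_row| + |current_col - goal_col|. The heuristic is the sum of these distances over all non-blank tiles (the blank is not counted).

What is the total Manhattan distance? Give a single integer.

Answer: 37

Derivation:
Tile 13: (0,0)->(3,0) = 3
Tile 4: (0,1)->(0,3) = 2
Tile 10: (0,2)->(2,1) = 3
Tile 8: (0,3)->(1,3) = 1
Tile 11: (1,0)->(2,2) = 3
Tile 12: (1,1)->(2,3) = 3
Tile 5: (1,2)->(1,0) = 2
Tile 9: (1,3)->(2,0) = 4
Tile 1: (2,0)->(0,0) = 2
Tile 6: (2,1)->(1,1) = 1
Tile 2: (2,2)->(0,1) = 3
Tile 7: (3,0)->(1,2) = 4
Tile 15: (3,1)->(3,2) = 1
Tile 3: (3,2)->(0,2) = 3
Tile 14: (3,3)->(3,1) = 2
Sum: 3 + 2 + 3 + 1 + 3 + 3 + 2 + 4 + 2 + 1 + 3 + 4 + 1 + 3 + 2 = 37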